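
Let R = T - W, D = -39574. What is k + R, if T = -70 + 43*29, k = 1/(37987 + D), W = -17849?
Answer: 30194261/1587 ≈ 19026.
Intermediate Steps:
k = -1/1587 (k = 1/(37987 - 39574) = 1/(-1587) = -1/1587 ≈ -0.00063012)
T = 1177 (T = -70 + 1247 = 1177)
R = 19026 (R = 1177 - 1*(-17849) = 1177 + 17849 = 19026)
k + R = -1/1587 + 19026 = 30194261/1587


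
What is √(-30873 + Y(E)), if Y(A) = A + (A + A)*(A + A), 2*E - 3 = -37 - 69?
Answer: I*√81262/2 ≈ 142.53*I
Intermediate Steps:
E = -103/2 (E = 3/2 + (-37 - 69)/2 = 3/2 + (½)*(-106) = 3/2 - 53 = -103/2 ≈ -51.500)
Y(A) = A + 4*A² (Y(A) = A + (2*A)*(2*A) = A + 4*A²)
√(-30873 + Y(E)) = √(-30873 - 103*(1 + 4*(-103/2))/2) = √(-30873 - 103*(1 - 206)/2) = √(-30873 - 103/2*(-205)) = √(-30873 + 21115/2) = √(-40631/2) = I*√81262/2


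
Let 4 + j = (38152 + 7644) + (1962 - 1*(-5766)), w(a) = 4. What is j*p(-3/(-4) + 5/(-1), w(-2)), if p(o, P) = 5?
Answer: 267600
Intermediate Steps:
j = 53520 (j = -4 + ((38152 + 7644) + (1962 - 1*(-5766))) = -4 + (45796 + (1962 + 5766)) = -4 + (45796 + 7728) = -4 + 53524 = 53520)
j*p(-3/(-4) + 5/(-1), w(-2)) = 53520*5 = 267600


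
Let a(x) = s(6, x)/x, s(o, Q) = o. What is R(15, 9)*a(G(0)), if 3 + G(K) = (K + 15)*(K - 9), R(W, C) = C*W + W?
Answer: -150/23 ≈ -6.5217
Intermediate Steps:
R(W, C) = W + C*W
G(K) = -3 + (-9 + K)*(15 + K) (G(K) = -3 + (K + 15)*(K - 9) = -3 + (15 + K)*(-9 + K) = -3 + (-9 + K)*(15 + K))
a(x) = 6/x
R(15, 9)*a(G(0)) = (15*(1 + 9))*(6/(-138 + 0² + 6*0)) = (15*10)*(6/(-138 + 0 + 0)) = 150*(6/(-138)) = 150*(6*(-1/138)) = 150*(-1/23) = -150/23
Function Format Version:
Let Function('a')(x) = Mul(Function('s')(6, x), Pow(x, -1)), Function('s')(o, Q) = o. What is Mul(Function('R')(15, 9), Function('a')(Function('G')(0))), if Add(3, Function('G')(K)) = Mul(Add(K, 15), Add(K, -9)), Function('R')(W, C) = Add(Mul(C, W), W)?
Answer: Rational(-150, 23) ≈ -6.5217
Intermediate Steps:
Function('R')(W, C) = Add(W, Mul(C, W))
Function('G')(K) = Add(-3, Mul(Add(-9, K), Add(15, K))) (Function('G')(K) = Add(-3, Mul(Add(K, 15), Add(K, -9))) = Add(-3, Mul(Add(15, K), Add(-9, K))) = Add(-3, Mul(Add(-9, K), Add(15, K))))
Function('a')(x) = Mul(6, Pow(x, -1))
Mul(Function('R')(15, 9), Function('a')(Function('G')(0))) = Mul(Mul(15, Add(1, 9)), Mul(6, Pow(Add(-138, Pow(0, 2), Mul(6, 0)), -1))) = Mul(Mul(15, 10), Mul(6, Pow(Add(-138, 0, 0), -1))) = Mul(150, Mul(6, Pow(-138, -1))) = Mul(150, Mul(6, Rational(-1, 138))) = Mul(150, Rational(-1, 23)) = Rational(-150, 23)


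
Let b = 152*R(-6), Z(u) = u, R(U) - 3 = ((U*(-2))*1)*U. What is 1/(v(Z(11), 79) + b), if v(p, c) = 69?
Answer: -1/10419 ≈ -9.5978e-5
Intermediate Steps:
R(U) = 3 - 2*U² (R(U) = 3 + ((U*(-2))*1)*U = 3 + (-2*U*1)*U = 3 + (-2*U)*U = 3 - 2*U²)
b = -10488 (b = 152*(3 - 2*(-6)²) = 152*(3 - 2*36) = 152*(3 - 72) = 152*(-69) = -10488)
1/(v(Z(11), 79) + b) = 1/(69 - 10488) = 1/(-10419) = -1/10419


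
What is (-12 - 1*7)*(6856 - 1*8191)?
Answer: 25365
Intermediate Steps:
(-12 - 1*7)*(6856 - 1*8191) = (-12 - 7)*(6856 - 8191) = -19*(-1335) = 25365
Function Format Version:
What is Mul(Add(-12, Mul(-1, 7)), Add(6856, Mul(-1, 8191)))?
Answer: 25365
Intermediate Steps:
Mul(Add(-12, Mul(-1, 7)), Add(6856, Mul(-1, 8191))) = Mul(Add(-12, -7), Add(6856, -8191)) = Mul(-19, -1335) = 25365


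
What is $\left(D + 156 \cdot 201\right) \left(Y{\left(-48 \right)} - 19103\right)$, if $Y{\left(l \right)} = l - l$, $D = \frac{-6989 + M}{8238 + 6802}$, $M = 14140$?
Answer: $- \frac{9009001372273}{15040} \approx -5.99 \cdot 10^{8}$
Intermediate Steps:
$D = \frac{7151}{15040}$ ($D = \frac{-6989 + 14140}{8238 + 6802} = \frac{7151}{15040} \approx 0.47547$)
$Y{\left(l \right)} = 0$
$\left(D + 156 \cdot 201\right) \left(Y{\left(-48 \right)} - 19103\right) = \left(\frac{7151}{15040} + 156 \cdot 201\right) \left(0 - 19103\right) = \left(\frac{7151}{15040} + 31356\right) \left(-19103\right) = \frac{471601391}{15040} \left(-19103\right) = - \frac{9009001372273}{15040}$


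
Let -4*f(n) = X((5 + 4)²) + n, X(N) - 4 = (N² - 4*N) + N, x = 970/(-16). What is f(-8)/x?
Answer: 12628/485 ≈ 26.037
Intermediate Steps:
x = -485/8 (x = 970*(-1/16) = -485/8 ≈ -60.625)
X(N) = 4 + N² - 3*N (X(N) = 4 + ((N² - 4*N) + N) = 4 + (N² - 3*N) = 4 + N² - 3*N)
f(n) = -3161/2 - n/4 (f(n) = -((4 + ((5 + 4)²)² - 3*(5 + 4)²) + n)/4 = -((4 + (9²)² - 3*9²) + n)/4 = -((4 + 81² - 3*81) + n)/4 = -((4 + 6561 - 243) + n)/4 = -(6322 + n)/4 = -3161/2 - n/4)
f(-8)/x = (-3161/2 - ¼*(-8))/(-485/8) = (-3161/2 + 2)*(-8/485) = -3157/2*(-8/485) = 12628/485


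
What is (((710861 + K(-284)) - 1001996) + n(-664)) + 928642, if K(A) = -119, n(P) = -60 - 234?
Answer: 637094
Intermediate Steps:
n(P) = -294
(((710861 + K(-284)) - 1001996) + n(-664)) + 928642 = (((710861 - 119) - 1001996) - 294) + 928642 = ((710742 - 1001996) - 294) + 928642 = (-291254 - 294) + 928642 = -291548 + 928642 = 637094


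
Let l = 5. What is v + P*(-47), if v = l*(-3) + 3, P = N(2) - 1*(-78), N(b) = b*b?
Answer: -3866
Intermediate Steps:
N(b) = b²
P = 82 (P = 2² - 1*(-78) = 4 + 78 = 82)
v = -12 (v = 5*(-3) + 3 = -15 + 3 = -12)
v + P*(-47) = -12 + 82*(-47) = -12 - 3854 = -3866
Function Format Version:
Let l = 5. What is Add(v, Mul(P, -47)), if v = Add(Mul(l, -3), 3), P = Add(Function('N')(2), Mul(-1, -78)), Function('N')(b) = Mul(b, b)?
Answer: -3866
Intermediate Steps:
Function('N')(b) = Pow(b, 2)
P = 82 (P = Add(Pow(2, 2), Mul(-1, -78)) = Add(4, 78) = 82)
v = -12 (v = Add(Mul(5, -3), 3) = Add(-15, 3) = -12)
Add(v, Mul(P, -47)) = Add(-12, Mul(82, -47)) = Add(-12, -3854) = -3866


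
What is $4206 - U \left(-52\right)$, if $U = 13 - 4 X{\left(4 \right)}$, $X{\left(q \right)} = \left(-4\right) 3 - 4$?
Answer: $8210$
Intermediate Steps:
$X{\left(q \right)} = -16$ ($X{\left(q \right)} = -12 - 4 = -16$)
$U = 77$ ($U = 13 - -64 = 13 + 64 = 77$)
$4206 - U \left(-52\right) = 4206 - 77 \left(-52\right) = 4206 - -4004 = 4206 + 4004 = 8210$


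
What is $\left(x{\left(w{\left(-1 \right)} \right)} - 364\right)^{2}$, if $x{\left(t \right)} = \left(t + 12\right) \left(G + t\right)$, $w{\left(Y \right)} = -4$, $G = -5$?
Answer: $190096$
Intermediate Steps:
$x{\left(t \right)} = \left(-5 + t\right) \left(12 + t\right)$ ($x{\left(t \right)} = \left(t + 12\right) \left(-5 + t\right) = \left(12 + t\right) \left(-5 + t\right) = \left(-5 + t\right) \left(12 + t\right)$)
$\left(x{\left(w{\left(-1 \right)} \right)} - 364\right)^{2} = \left(\left(-60 + \left(-4\right)^{2} + 7 \left(-4\right)\right) - 364\right)^{2} = \left(\left(-60 + 16 - 28\right) - 364\right)^{2} = \left(-72 - 364\right)^{2} = \left(-436\right)^{2} = 190096$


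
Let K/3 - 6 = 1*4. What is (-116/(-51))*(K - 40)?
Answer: -1160/51 ≈ -22.745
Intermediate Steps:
K = 30 (K = 18 + 3*(1*4) = 18 + 3*4 = 18 + 12 = 30)
(-116/(-51))*(K - 40) = (-116/(-51))*(30 - 40) = -116*(-1/51)*(-10) = (116/51)*(-10) = -1160/51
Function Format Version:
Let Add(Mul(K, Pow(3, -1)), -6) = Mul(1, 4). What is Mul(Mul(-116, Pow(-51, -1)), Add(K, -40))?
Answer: Rational(-1160, 51) ≈ -22.745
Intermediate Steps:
K = 30 (K = Add(18, Mul(3, Mul(1, 4))) = Add(18, Mul(3, 4)) = Add(18, 12) = 30)
Mul(Mul(-116, Pow(-51, -1)), Add(K, -40)) = Mul(Mul(-116, Pow(-51, -1)), Add(30, -40)) = Mul(Mul(-116, Rational(-1, 51)), -10) = Mul(Rational(116, 51), -10) = Rational(-1160, 51)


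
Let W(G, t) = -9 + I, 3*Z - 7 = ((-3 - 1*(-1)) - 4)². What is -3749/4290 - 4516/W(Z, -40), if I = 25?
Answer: -2429203/8580 ≈ -283.12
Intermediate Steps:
Z = 43/3 (Z = 7/3 + ((-3 - 1*(-1)) - 4)²/3 = 7/3 + ((-3 + 1) - 4)²/3 = 7/3 + (-2 - 4)²/3 = 7/3 + (⅓)*(-6)² = 7/3 + (⅓)*36 = 7/3 + 12 = 43/3 ≈ 14.333)
W(G, t) = 16 (W(G, t) = -9 + 25 = 16)
-3749/4290 - 4516/W(Z, -40) = -3749/4290 - 4516/16 = -3749*1/4290 - 4516*1/16 = -3749/4290 - 1129/4 = -2429203/8580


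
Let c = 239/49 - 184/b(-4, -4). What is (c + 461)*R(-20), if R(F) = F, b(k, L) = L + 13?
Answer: -3928720/441 ≈ -8908.7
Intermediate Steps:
b(k, L) = 13 + L
c = -6865/441 (c = 239/49 - 184/(13 - 4) = 239*(1/49) - 184/9 = 239/49 - 184*1/9 = 239/49 - 184/9 = -6865/441 ≈ -15.567)
(c + 461)*R(-20) = (-6865/441 + 461)*(-20) = (196436/441)*(-20) = -3928720/441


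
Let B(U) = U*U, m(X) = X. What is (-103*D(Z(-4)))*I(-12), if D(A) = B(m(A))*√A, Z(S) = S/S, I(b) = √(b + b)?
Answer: -206*I*√6 ≈ -504.59*I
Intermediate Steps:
I(b) = √2*√b (I(b) = √(2*b) = √2*√b)
B(U) = U²
Z(S) = 1
D(A) = A^(5/2) (D(A) = A²*√A = A^(5/2))
(-103*D(Z(-4)))*I(-12) = (-103*1^(5/2))*(√2*√(-12)) = (-103*1)*(√2*(2*I*√3)) = -206*I*√6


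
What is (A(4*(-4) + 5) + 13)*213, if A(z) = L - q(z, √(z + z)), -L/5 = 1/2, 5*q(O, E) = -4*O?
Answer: 3621/10 ≈ 362.10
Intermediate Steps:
q(O, E) = -4*O/5 (q(O, E) = (-4*O)/5 = -4*O/5)
L = -5/2 ≈ -2.5000
A(z) = -5/2 + 4*z/5 (A(z) = -5/2 - (-4)*z/5 = -5/2 + 4*z/5)
(A(4*(-4) + 5) + 13)*213 = ((-5/2 + 4*(4*(-4) + 5)/5) + 13)*213 = ((-5/2 + 4*(-16 + 5)/5) + 13)*213 = ((-5/2 + (⅘)*(-11)) + 13)*213 = ((-5/2 - 44/5) + 13)*213 = (-113/10 + 13)*213 = (17/10)*213 = 3621/10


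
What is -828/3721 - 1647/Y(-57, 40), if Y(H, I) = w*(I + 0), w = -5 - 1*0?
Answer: 5962887/744200 ≈ 8.0125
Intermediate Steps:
w = -5 (w = -5 + 0 = -5)
Y(H, I) = -5*I (Y(H, I) = -5*(I + 0) = -5*I)
-828/3721 - 1647/Y(-57, 40) = -828/3721 - 1647/((-5*40)) = -828*1/3721 - 1647/(-200) = -828/3721 - 1647*(-1/200) = -828/3721 + 1647/200 = 5962887/744200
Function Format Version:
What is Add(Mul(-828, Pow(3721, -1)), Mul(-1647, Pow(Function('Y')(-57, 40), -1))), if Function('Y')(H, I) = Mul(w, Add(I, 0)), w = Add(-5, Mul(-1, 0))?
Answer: Rational(5962887, 744200) ≈ 8.0125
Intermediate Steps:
w = -5 (w = Add(-5, 0) = -5)
Function('Y')(H, I) = Mul(-5, I) (Function('Y')(H, I) = Mul(-5, Add(I, 0)) = Mul(-5, I))
Add(Mul(-828, Pow(3721, -1)), Mul(-1647, Pow(Function('Y')(-57, 40), -1))) = Add(Mul(-828, Pow(3721, -1)), Mul(-1647, Pow(Mul(-5, 40), -1))) = Add(Mul(-828, Rational(1, 3721)), Mul(-1647, Pow(-200, -1))) = Add(Rational(-828, 3721), Mul(-1647, Rational(-1, 200))) = Add(Rational(-828, 3721), Rational(1647, 200)) = Rational(5962887, 744200)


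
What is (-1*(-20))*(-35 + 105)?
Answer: 1400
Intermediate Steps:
(-1*(-20))*(-35 + 105) = 20*70 = 1400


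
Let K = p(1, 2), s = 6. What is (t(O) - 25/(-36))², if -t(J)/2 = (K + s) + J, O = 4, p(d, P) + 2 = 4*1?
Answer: 703921/1296 ≈ 543.15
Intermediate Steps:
p(d, P) = 2 (p(d, P) = -2 + 4*1 = -2 + 4 = 2)
K = 2
t(J) = -16 - 2*J (t(J) = -2*((2 + 6) + J) = -2*(8 + J) = -16 - 2*J)
(t(O) - 25/(-36))² = ((-16 - 2*4) - 25/(-36))² = ((-16 - 8) - 25*(-1/36))² = (-24 + 25/36)² = (-839/36)² = 703921/1296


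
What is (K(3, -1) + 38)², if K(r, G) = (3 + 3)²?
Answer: 5476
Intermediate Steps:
K(r, G) = 36 (K(r, G) = 6² = 36)
(K(3, -1) + 38)² = (36 + 38)² = 74² = 5476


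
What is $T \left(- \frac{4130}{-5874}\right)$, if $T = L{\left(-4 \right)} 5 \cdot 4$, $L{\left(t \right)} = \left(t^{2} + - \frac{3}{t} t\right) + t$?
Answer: $\frac{123900}{979} \approx 126.56$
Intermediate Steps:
$L{\left(t \right)} = -3 + t + t^{2}$ ($L{\left(t \right)} = \left(t^{2} - 3\right) + t = \left(-3 + t^{2}\right) + t = -3 + t + t^{2}$)
$T = 180$ ($T = \left(-3 - 4 + \left(-4\right)^{2}\right) 5 \cdot 4 = \left(-3 - 4 + 16\right) 5 \cdot 4 = 9 \cdot 5 \cdot 4 = 45 \cdot 4 = 180$)
$T \left(- \frac{4130}{-5874}\right) = 180 \left(- \frac{4130}{-5874}\right) = 180 \left(\left(-4130\right) \left(- \frac{1}{5874}\right)\right) = 180 \cdot \frac{2065}{2937} = \frac{123900}{979}$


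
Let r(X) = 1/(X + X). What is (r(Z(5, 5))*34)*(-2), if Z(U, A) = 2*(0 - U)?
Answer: 17/5 ≈ 3.4000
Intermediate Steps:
Z(U, A) = -2*U (Z(U, A) = 2*(-U) = -2*U)
r(X) = 1/(2*X)
(r(Z(5, 5))*34)*(-2) = ((1/(2*((-2*5))))*34)*(-2) = (((1/2)/(-10))*34)*(-2) = (((1/2)*(-1/10))*34)*(-2) = -1/20*34*(-2) = -17/10*(-2) = 17/5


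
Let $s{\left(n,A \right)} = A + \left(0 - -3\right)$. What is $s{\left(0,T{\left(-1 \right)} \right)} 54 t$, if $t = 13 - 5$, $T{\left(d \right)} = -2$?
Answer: $432$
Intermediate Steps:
$t = 8$ ($t = 13 - 5 = 8$)
$s{\left(n,A \right)} = 3 + A$ ($s{\left(n,A \right)} = A + \left(0 + 3\right) = A + 3 = 3 + A$)
$s{\left(0,T{\left(-1 \right)} \right)} 54 t = \left(3 - 2\right) 54 \cdot 8 = 1 \cdot 54 \cdot 8 = 54 \cdot 8 = 432$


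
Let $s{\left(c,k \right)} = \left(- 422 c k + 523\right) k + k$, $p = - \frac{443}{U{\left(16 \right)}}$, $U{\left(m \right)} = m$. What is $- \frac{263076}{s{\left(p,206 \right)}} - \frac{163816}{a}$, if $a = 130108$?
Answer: $- \frac{40638196827634}{32262586228015} \approx -1.2596$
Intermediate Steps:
$p = - \frac{443}{16} \approx -27.688$
$s{\left(c,k \right)} = k + k \left(523 - 422 c k\right)$ ($s{\left(c,k \right)} = \left(- 422 c k + 523\right) k + k = \left(523 - 422 c k\right) k + k = k \left(523 - 422 c k\right) + k = k + k \left(523 - 422 c k\right)$)
$- \frac{263076}{s{\left(p,206 \right)}} - \frac{163816}{a} = - \frac{263076}{2 \cdot 206 \left(262 - \left(- \frac{93473}{16}\right) 206\right)} - \frac{163816}{130108} = - \frac{263076}{2 \cdot 206 \left(262 + \frac{9627719}{8}\right)} - \frac{40954}{32527} = - \frac{263076}{2 \cdot 206 \cdot \frac{9629815}{8}} - \frac{40954}{32527} = - \frac{263076}{\frac{991870945}{2}} - \frac{40954}{32527} = \left(-263076\right) \frac{2}{991870945} - \frac{40954}{32527} = - \frac{526152}{991870945} - \frac{40954}{32527} = - \frac{40638196827634}{32262586228015}$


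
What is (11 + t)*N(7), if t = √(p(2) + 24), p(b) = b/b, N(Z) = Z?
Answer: 112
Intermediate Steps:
p(b) = 1
t = 5 (t = √(1 + 24) = √25 = 5)
(11 + t)*N(7) = (11 + 5)*7 = 16*7 = 112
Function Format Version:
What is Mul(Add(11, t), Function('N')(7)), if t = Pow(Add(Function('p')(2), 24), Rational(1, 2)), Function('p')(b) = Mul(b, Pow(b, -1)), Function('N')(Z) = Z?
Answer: 112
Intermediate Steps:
Function('p')(b) = 1
t = 5 (t = Pow(Add(1, 24), Rational(1, 2)) = Pow(25, Rational(1, 2)) = 5)
Mul(Add(11, t), Function('N')(7)) = Mul(Add(11, 5), 7) = Mul(16, 7) = 112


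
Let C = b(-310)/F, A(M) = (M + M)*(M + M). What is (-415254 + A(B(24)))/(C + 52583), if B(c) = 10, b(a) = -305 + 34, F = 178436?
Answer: -74024888344/9382699917 ≈ -7.8895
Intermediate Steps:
b(a) = -271
A(M) = 4*M² (A(M) = (2*M)*(2*M) = 4*M²)
C = -271/178436 ≈ -0.0015188
(-415254 + A(B(24)))/(C + 52583) = (-415254 + 4*10²)/(-271/178436 + 52583) = (-415254 + 4*100)/(9382699917/178436) = (-415254 + 400)*(178436/9382699917) = -414854*178436/9382699917 = -74024888344/9382699917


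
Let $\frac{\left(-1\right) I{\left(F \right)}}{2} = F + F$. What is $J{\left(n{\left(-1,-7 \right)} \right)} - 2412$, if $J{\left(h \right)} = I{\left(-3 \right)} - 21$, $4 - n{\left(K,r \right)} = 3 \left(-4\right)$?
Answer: $-2421$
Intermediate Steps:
$I{\left(F \right)} = - 4 F$ ($I{\left(F \right)} = - 2 \left(F + F\right) = - 2 \cdot 2 F = - 4 F$)
$n{\left(K,r \right)} = 16$ ($n{\left(K,r \right)} = 4 - 3 \left(-4\right) = 4 - -12 = 4 + 12 = 16$)
$J{\left(h \right)} = -9$ ($J{\left(h \right)} = \left(-4\right) \left(-3\right) - 21 = 12 - 21 = -9$)
$J{\left(n{\left(-1,-7 \right)} \right)} - 2412 = -9 - 2412 = -2421$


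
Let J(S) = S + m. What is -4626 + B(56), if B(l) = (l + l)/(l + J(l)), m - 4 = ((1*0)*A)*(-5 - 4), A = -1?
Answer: -134126/29 ≈ -4625.0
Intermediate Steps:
m = 4 (m = 4 + ((1*0)*(-1))*(-5 - 4) = 4 + (0*(-1))*(-9) = 4 + 0*(-9) = 4 + 0 = 4)
J(S) = 4 + S (J(S) = S + 4 = 4 + S)
B(l) = 2*l/(4 + 2*l) (B(l) = (l + l)/(l + (4 + l)) = (2*l)/(4 + 2*l) = 2*l/(4 + 2*l))
-4626 + B(56) = -4626 + 56/(2 + 56) = -4626 + 56/58 = -4626 + 56*(1/58) = -4626 + 28/29 = -134126/29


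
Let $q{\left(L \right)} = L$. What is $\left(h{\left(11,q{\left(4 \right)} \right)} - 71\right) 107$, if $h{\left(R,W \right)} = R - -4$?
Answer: $-5992$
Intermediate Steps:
$h{\left(R,W \right)} = 4 + R$ ($h{\left(R,W \right)} = R + 4 = 4 + R$)
$\left(h{\left(11,q{\left(4 \right)} \right)} - 71\right) 107 = \left(\left(4 + 11\right) - 71\right) 107 = \left(15 - 71\right) 107 = \left(-56\right) 107 = -5992$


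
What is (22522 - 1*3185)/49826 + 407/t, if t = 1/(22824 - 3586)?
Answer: 390130922653/49826 ≈ 7.8299e+6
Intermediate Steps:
t = 1/19238 ≈ 5.1980e-5
(22522 - 1*3185)/49826 + 407/t = (22522 - 1*3185)/49826 + 407/(1/19238) = (22522 - 3185)*(1/49826) + 407*19238 = 19337*(1/49826) + 7829866 = 19337/49826 + 7829866 = 390130922653/49826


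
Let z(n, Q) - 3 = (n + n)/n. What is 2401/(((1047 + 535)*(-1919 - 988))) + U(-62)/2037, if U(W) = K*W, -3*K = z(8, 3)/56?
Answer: 798929/2081756964 ≈ 0.00038378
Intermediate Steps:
z(n, Q) = 5 (z(n, Q) = 3 + (n + n)/n = 3 + (2*n)/n = 3 + 2 = 5)
K = -5/168 (K = -5/(3*56) = -1/3*5/56 = -5/168 ≈ -0.029762)
U(W) = -5*W/168
2401/(((1047 + 535)*(-1919 - 988))) + U(-62)/2037 = 2401/(((1047 + 535)*(-1919 - 988))) - 5/168*(-62)/2037 = 2401/((1582*(-2907))) + (155/84)*(1/2037) = 2401/(-4598874) + 155/171108 = 2401*(-1/4598874) + 155/171108 = -343/656982 + 155/171108 = 798929/2081756964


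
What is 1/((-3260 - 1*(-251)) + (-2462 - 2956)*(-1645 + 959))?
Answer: 1/3713739 ≈ 2.6927e-7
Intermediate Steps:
1/((-3260 - 1*(-251)) + (-2462 - 2956)*(-1645 + 959)) = 1/((-3260 + 251) - 5418*(-686)) = 1/(-3009 + 3716748) = 1/3713739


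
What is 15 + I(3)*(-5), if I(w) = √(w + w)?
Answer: 15 - 5*√6 ≈ 2.7526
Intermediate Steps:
I(w) = √2*√w (I(w) = √(2*w) = √2*√w)
15 + I(3)*(-5) = 15 + (√2*√3)*(-5) = 15 + √6*(-5) = 15 - 5*√6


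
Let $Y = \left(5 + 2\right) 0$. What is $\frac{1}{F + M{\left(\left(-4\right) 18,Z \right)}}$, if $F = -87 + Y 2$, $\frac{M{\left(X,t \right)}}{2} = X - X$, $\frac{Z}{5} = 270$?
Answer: $- \frac{1}{87} \approx -0.011494$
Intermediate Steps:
$Z = 1350$ ($Z = 5 \cdot 270 = 1350$)
$M{\left(X,t \right)} = 0$ ($M{\left(X,t \right)} = 2 \left(X - X\right) = 2 \cdot 0 = 0$)
$Y = 0$ ($Y = 7 \cdot 0 = 0$)
$F = -87$ ($F = -87 + 0 \cdot 2 = -87 + 0 = -87$)
$\frac{1}{F + M{\left(\left(-4\right) 18,Z \right)}} = \frac{1}{-87 + 0} = \frac{1}{-87} = - \frac{1}{87}$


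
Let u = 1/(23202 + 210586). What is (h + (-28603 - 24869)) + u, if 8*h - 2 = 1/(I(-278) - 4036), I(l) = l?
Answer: -107859089552911/2017122864 ≈ -53472.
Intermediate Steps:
u = 1/233788 ≈ 4.2774e-6
h = 8627/34512 (h = 1/4 + 1/(8*(-278 - 4036)) = 1/4 + (1/8)/(-4314) = 1/4 + (1/8)*(-1/4314) = 1/4 - 1/34512 = 8627/34512 ≈ 0.24997)
(h + (-28603 - 24869)) + u = (8627/34512 + (-28603 - 24869)) + 1/233788 = (8627/34512 - 53472) + 1/233788 = -1845417037/34512 + 1/233788 = -107859089552911/2017122864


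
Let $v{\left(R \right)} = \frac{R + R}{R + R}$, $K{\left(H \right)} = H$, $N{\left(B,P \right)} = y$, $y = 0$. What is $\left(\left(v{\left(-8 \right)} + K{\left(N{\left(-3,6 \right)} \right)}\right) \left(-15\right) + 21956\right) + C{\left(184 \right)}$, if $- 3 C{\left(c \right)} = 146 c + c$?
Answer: $12925$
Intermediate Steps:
$N{\left(B,P \right)} = 0$
$C{\left(c \right)} = - 49 c$ ($C{\left(c \right)} = - \frac{146 c + c}{3} = - \frac{147 c}{3} = - 49 c$)
$v{\left(R \right)} = 1$ ($v{\left(R \right)} = \frac{2 R}{2 R} = 2 R \frac{1}{2 R} = 1$)
$\left(\left(v{\left(-8 \right)} + K{\left(N{\left(-3,6 \right)} \right)}\right) \left(-15\right) + 21956\right) + C{\left(184 \right)} = \left(\left(1 + 0\right) \left(-15\right) + 21956\right) - 9016 = \left(1 \left(-15\right) + 21956\right) - 9016 = \left(-15 + 21956\right) - 9016 = 21941 - 9016 = 12925$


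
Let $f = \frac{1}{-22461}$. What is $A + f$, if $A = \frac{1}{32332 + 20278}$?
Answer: $- \frac{30149}{1181673210} \approx -2.5514 \cdot 10^{-5}$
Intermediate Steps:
$A = \frac{1}{52610} \approx 1.9008 \cdot 10^{-5}$
$f = - \frac{1}{22461} \approx -4.4522 \cdot 10^{-5}$
$A + f = \frac{1}{52610} - \frac{1}{22461} = - \frac{30149}{1181673210}$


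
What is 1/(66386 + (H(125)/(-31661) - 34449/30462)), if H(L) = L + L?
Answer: 321485794/21341789818721 ≈ 1.5064e-5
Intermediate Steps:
H(L) = 2*L
1/(66386 + (H(125)/(-31661) - 34449/30462)) = 1/(66386 + ((2*125)/(-31661) - 34449/30462)) = 1/(66386 + (250*(-1/31661) - 34449*1/30462)) = 1/(66386 + (-250/31661 - 11483/10154)) = 1/(66386 - 366101763/321485794) = 1/(21341789818721/321485794) = 321485794/21341789818721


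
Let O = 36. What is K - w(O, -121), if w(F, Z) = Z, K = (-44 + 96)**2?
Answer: 2825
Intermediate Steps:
K = 2704 (K = 52**2 = 2704)
K - w(O, -121) = 2704 - 1*(-121) = 2704 + 121 = 2825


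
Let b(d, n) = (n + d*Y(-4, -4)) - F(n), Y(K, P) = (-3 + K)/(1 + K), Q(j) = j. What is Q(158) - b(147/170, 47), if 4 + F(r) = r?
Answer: 25837/170 ≈ 151.98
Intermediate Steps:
Y(K, P) = (-3 + K)/(1 + K)
F(r) = -4 + r
b(d, n) = 4 + 7*d/3 (b(d, n) = (n + d*((-3 - 4)/(1 - 4))) - (-4 + n) = (n + d*(-7/(-3))) + (4 - n) = (n + d*(-1/3*(-7))) + (4 - n) = (n + d*(7/3)) + (4 - n) = (n + 7*d/3) + (4 - n) = 4 + 7*d/3)
Q(158) - b(147/170, 47) = 158 - (4 + 7*(147/170)/3) = 158 - (4 + 7*(147*(1/170))/3) = 158 - (4 + (7/3)*(147/170)) = 158 - (4 + 343/170) = 158 - 1*1023/170 = 158 - 1023/170 = 25837/170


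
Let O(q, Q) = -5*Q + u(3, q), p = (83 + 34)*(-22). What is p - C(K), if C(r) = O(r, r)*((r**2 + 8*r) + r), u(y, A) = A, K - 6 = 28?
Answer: 196258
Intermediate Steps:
K = 34 (K = 6 + 28 = 34)
p = -2574 (p = 117*(-22) = -2574)
O(q, Q) = q - 5*Q (O(q, Q) = -5*Q + q = q - 5*Q)
C(r) = -4*r*(r**2 + 9*r) (C(r) = (r - 5*r)*((r**2 + 8*r) + r) = (-4*r)*(r**2 + 9*r) = -4*r*(r**2 + 9*r))
p - C(K) = -2574 - 4*34**2*(-9 - 1*34) = -2574 - 4*1156*(-9 - 34) = -2574 - 4*1156*(-43) = -2574 - 1*(-198832) = -2574 + 198832 = 196258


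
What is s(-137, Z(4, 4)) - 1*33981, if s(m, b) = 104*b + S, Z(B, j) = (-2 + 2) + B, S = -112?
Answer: -33677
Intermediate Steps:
Z(B, j) = B (Z(B, j) = 0 + B = B)
s(m, b) = -112 + 104*b (s(m, b) = 104*b - 112 = -112 + 104*b)
s(-137, Z(4, 4)) - 1*33981 = (-112 + 104*4) - 1*33981 = (-112 + 416) - 33981 = 304 - 33981 = -33677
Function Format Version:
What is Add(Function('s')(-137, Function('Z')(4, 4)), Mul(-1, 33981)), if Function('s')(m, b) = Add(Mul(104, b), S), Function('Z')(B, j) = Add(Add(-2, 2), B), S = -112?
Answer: -33677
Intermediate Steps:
Function('Z')(B, j) = B (Function('Z')(B, j) = Add(0, B) = B)
Function('s')(m, b) = Add(-112, Mul(104, b)) (Function('s')(m, b) = Add(Mul(104, b), -112) = Add(-112, Mul(104, b)))
Add(Function('s')(-137, Function('Z')(4, 4)), Mul(-1, 33981)) = Add(Add(-112, Mul(104, 4)), Mul(-1, 33981)) = Add(Add(-112, 416), -33981) = Add(304, -33981) = -33677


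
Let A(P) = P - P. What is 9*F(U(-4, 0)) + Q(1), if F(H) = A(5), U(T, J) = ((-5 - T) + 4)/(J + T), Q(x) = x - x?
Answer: 0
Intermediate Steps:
Q(x) = 0
A(P) = 0
U(T, J) = (-1 - T)/(J + T)
F(H) = 0
9*F(U(-4, 0)) + Q(1) = 9*0 + 0 = 0 + 0 = 0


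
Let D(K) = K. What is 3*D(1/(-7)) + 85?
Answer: 592/7 ≈ 84.571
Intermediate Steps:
3*D(1/(-7)) + 85 = 3/(-7) + 85 = 3*(-⅐) + 85 = -3/7 + 85 = 592/7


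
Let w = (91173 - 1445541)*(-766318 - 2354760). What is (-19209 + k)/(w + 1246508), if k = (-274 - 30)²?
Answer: 73207/4227089415212 ≈ 1.7319e-8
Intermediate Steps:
k = 92416 (k = (-304)² = 92416)
w = 4227088168704 (w = -1354368*(-3121078) = 4227088168704)
(-19209 + k)/(w + 1246508) = (-19209 + 92416)/(4227088168704 + 1246508) = 73207/4227089415212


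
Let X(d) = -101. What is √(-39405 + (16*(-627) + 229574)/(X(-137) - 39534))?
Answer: I*√61911325278295/39635 ≈ 198.52*I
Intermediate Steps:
√(-39405 + (16*(-627) + 229574)/(X(-137) - 39534)) = √(-39405 + (16*(-627) + 229574)/(-101 - 39534)) = √(-39405 + (-10032 + 229574)/(-39635)) = √(-39405 + 219542*(-1/39635)) = √(-39405 - 219542/39635) = √(-1562036717/39635) = I*√61911325278295/39635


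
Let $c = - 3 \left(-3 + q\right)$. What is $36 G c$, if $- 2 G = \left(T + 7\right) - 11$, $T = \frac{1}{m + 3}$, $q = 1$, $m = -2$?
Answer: $324$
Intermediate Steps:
$T = 1$ ($T = \frac{1}{-2 + 3} = 1^{-1} = 1$)
$c = 6$ ($c = - 3 \left(-3 + 1\right) = \left(-3\right) \left(-2\right) = 6$)
$G = \frac{3}{2}$ ($G = - \frac{\left(1 + 7\right) - 11}{2} = - \frac{8 - 11}{2} = \left(- \frac{1}{2}\right) \left(-3\right) = \frac{3}{2} \approx 1.5$)
$36 G c = 36 \cdot \frac{3}{2} \cdot 6 = 54 \cdot 6 = 324$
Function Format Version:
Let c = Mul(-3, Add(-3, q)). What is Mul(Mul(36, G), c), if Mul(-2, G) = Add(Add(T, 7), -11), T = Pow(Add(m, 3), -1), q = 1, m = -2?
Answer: 324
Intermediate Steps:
T = 1 (T = Pow(Add(-2, 3), -1) = Pow(1, -1) = 1)
c = 6 (c = Mul(-3, Add(-3, 1)) = Mul(-3, -2) = 6)
G = Rational(3, 2) (G = Mul(Rational(-1, 2), Add(Add(1, 7), -11)) = Mul(Rational(-1, 2), Add(8, -11)) = Mul(Rational(-1, 2), -3) = Rational(3, 2) ≈ 1.5000)
Mul(Mul(36, G), c) = Mul(Mul(36, Rational(3, 2)), 6) = Mul(54, 6) = 324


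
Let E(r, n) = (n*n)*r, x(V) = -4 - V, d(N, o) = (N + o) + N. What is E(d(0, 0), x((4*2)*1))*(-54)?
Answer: 0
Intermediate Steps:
d(N, o) = o + 2*N
E(r, n) = r*n² (E(r, n) = n²*r = r*n²)
E(d(0, 0), x((4*2)*1))*(-54) = ((0 + 2*0)*(-4 - 4*2)²)*(-54) = ((0 + 0)*(-4 - 8)²)*(-54) = (0*(-4 - 1*8)²)*(-54) = (0*(-4 - 8)²)*(-54) = (0*(-12)²)*(-54) = (0*144)*(-54) = 0*(-54) = 0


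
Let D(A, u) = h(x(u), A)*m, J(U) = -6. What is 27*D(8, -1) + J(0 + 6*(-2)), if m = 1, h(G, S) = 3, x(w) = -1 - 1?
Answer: 75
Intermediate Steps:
x(w) = -2
D(A, u) = 3 (D(A, u) = 3*1 = 3)
27*D(8, -1) + J(0 + 6*(-2)) = 27*3 - 6 = 81 - 6 = 75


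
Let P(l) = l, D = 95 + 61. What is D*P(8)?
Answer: 1248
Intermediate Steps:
D = 156
D*P(8) = 156*8 = 1248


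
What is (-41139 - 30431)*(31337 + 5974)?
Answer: -2670348270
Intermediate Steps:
(-41139 - 30431)*(31337 + 5974) = -71570*37311 = -2670348270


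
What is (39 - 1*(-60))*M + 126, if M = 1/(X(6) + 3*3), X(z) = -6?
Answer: 159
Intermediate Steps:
M = 1/3 (M = 1/(-6 + 3*3) = 1/(-6 + 9) = 1/3 ≈ 0.33333)
(39 - 1*(-60))*M + 126 = (39 - 1*(-60))*(1/3) + 126 = (39 + 60)*(1/3) + 126 = 99*(1/3) + 126 = 33 + 126 = 159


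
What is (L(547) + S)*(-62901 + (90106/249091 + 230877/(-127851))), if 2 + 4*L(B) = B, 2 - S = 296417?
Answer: 395675291011349293055/21231022294 ≈ 1.8637e+10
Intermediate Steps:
S = -296415 (S = 2 - 1*296417 = 2 - 296417 = -296415)
L(B) = -½ + B/4
(L(547) + S)*(-62901 + (90106/249091 + 230877/(-127851))) = ((-½ + (¼)*547) - 296415)*(-62901 + (90106/249091 + 230877/(-127851))) = ((-½ + 547/4) - 296415)*(-62901 + (90106*(1/249091) + 230877*(-1/127851))) = (545/4 - 296415)*(-62901 + (90106/249091 - 76959/42617)) = -1185115*(-62901 - 15329746867/10615511147)/4 = -1185115/4*(-667741596404314/10615511147) = 395675291011349293055/21231022294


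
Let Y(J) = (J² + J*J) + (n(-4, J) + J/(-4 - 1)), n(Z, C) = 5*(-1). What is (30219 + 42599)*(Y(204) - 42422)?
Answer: 14841837578/5 ≈ 2.9684e+9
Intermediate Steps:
n(Z, C) = -5
Y(J) = -5 + 2*J² - J/5 (Y(J) = (J² + J*J) + (-5 + J/(-4 - 1)) = (J² + J²) + (-5 + J/(-5)) = 2*J² + (-5 - J/5) = -5 + 2*J² - J/5)
(30219 + 42599)*(Y(204) - 42422) = (30219 + 42599)*((-5 + 2*204² - ⅕*204) - 42422) = 72818*((-5 + 2*41616 - 204/5) - 42422) = 72818*((-5 + 83232 - 204/5) - 42422) = 72818*(415931/5 - 42422) = 72818*(203821/5) = 14841837578/5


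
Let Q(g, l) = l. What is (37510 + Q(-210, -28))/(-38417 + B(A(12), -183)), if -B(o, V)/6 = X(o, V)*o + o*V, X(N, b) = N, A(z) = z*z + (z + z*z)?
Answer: -37482/249017 ≈ -0.15052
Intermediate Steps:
A(z) = z + 2*z**2 (A(z) = z**2 + (z + z**2) = z + 2*z**2)
B(o, V) = -6*o**2 - 6*V*o (B(o, V) = -6*(o*o + o*V) = -6*(o**2 + V*o) = -6*o**2 - 6*V*o)
(37510 + Q(-210, -28))/(-38417 + B(A(12), -183)) = (37510 - 28)/(-38417 - 6*12*(1 + 2*12)*(-183 + 12*(1 + 2*12))) = 37482/(-38417 - 6*12*(1 + 24)*(-183 + 12*(1 + 24))) = 37482/(-38417 - 6*12*25*(-183 + 12*25)) = 37482/(-38417 - 6*300*(-183 + 300)) = 37482/(-38417 - 6*300*117) = 37482/(-38417 - 210600) = 37482/(-249017) = 37482*(-1/249017) = -37482/249017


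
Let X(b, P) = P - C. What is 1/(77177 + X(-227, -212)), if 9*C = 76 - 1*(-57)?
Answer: 9/692552 ≈ 1.2995e-5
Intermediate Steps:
C = 133/9 (C = (76 - 1*(-57))/9 = (76 + 57)/9 = (⅑)*133 = 133/9 ≈ 14.778)
X(b, P) = -133/9 + P (X(b, P) = P - 1*133/9 = P - 133/9 = -133/9 + P)
1/(77177 + X(-227, -212)) = 1/(77177 + (-133/9 - 212)) = 1/(77177 - 2041/9) = 1/(692552/9) = 9/692552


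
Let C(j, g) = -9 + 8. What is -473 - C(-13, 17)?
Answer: -472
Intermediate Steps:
C(j, g) = -1
-473 - C(-13, 17) = -473 - 1*(-1) = -473 + 1 = -472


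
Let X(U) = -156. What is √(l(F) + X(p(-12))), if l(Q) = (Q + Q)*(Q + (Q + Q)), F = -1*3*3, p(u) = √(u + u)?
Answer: √330 ≈ 18.166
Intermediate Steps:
p(u) = √2*√u (p(u) = √(2*u) = √2*√u)
F = -9 (F = -3*3 = -9)
l(Q) = 6*Q² (l(Q) = (2*Q)*(Q + 2*Q) = (2*Q)*(3*Q) = 6*Q²)
√(l(F) + X(p(-12))) = √(6*(-9)² - 156) = √(6*81 - 156) = √(486 - 156) = √330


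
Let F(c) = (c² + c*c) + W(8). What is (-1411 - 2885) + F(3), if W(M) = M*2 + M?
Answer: -4254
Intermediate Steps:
W(M) = 3*M (W(M) = 2*M + M = 3*M)
F(c) = 24 + 2*c² (F(c) = (c² + c*c) + 3*8 = (c² + c²) + 24 = 2*c² + 24 = 24 + 2*c²)
(-1411 - 2885) + F(3) = (-1411 - 2885) + (24 + 2*3²) = -4296 + (24 + 2*9) = -4296 + (24 + 18) = -4296 + 42 = -4254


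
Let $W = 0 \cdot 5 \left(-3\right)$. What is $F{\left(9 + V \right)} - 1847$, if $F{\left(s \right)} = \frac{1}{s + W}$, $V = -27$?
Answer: $- \frac{33247}{18} \approx -1847.1$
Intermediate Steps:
$W = 0$ ($W = 0 \left(-3\right) = 0$)
$F{\left(s \right)} = \frac{1}{s}$ ($F{\left(s \right)} = \frac{1}{s + 0} = \frac{1}{s}$)
$F{\left(9 + V \right)} - 1847 = \frac{1}{9 - 27} - 1847 = \frac{1}{-18} - 1847 = - \frac{1}{18} - 1847 = - \frac{33247}{18}$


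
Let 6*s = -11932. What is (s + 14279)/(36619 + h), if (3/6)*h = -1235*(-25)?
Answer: 36871/295107 ≈ 0.12494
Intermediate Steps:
s = -5966/3 (s = (⅙)*(-11932) = -5966/3 ≈ -1988.7)
h = 61750 (h = 2*(-1235*(-25)) = 2*30875 = 61750)
(s + 14279)/(36619 + h) = (-5966/3 + 14279)/(36619 + 61750) = (36871/3)/98369 = (36871/3)*(1/98369) = 36871/295107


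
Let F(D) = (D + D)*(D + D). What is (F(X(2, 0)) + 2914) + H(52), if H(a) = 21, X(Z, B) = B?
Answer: 2935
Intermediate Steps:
F(D) = 4*D**2 (F(D) = (2*D)*(2*D) = 4*D**2)
(F(X(2, 0)) + 2914) + H(52) = (4*0**2 + 2914) + 21 = (4*0 + 2914) + 21 = (0 + 2914) + 21 = 2914 + 21 = 2935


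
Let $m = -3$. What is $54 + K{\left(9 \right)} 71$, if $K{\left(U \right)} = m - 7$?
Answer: $-656$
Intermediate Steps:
$K{\left(U \right)} = -10$ ($K{\left(U \right)} = -3 - 7 = -10$)
$54 + K{\left(9 \right)} 71 = 54 - 710 = -656$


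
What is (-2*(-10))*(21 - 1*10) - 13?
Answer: 207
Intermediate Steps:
(-2*(-10))*(21 - 1*10) - 13 = 20*(21 - 10) - 13 = 20*11 - 13 = 220 - 13 = 207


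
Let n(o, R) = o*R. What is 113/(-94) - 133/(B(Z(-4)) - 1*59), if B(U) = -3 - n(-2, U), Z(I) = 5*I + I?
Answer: 18/2585 ≈ 0.0069633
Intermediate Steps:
n(o, R) = R*o
Z(I) = 6*I
B(U) = -3 + 2*U (B(U) = -3 - U*(-2) = -3 - (-2)*U = -3 + 2*U)
113/(-94) - 133/(B(Z(-4)) - 1*59) = 113/(-94) - 133/((-3 + 2*(6*(-4))) - 1*59) = 113*(-1/94) - 133/((-3 + 2*(-24)) - 59) = -113/94 - 133/((-3 - 48) - 59) = -113/94 - 133/(-51 - 59) = -113/94 - 133/(-110) = -113/94 - 133*(-1/110) = -113/94 + 133/110 = 18/2585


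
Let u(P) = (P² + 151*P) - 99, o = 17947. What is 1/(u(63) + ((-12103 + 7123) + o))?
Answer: 1/26350 ≈ 3.7951e-5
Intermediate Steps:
u(P) = -99 + P² + 151*P
1/(u(63) + ((-12103 + 7123) + o)) = 1/((-99 + 63² + 151*63) + ((-12103 + 7123) + 17947)) = 1/((-99 + 3969 + 9513) + (-4980 + 17947)) = 1/(13383 + 12967) = 1/26350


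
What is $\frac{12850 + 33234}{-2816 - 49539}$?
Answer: $- \frac{46084}{52355} \approx -0.88022$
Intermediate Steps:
$\frac{12850 + 33234}{-2816 - 49539} = \frac{46084}{-52355} = 46084 \left(- \frac{1}{52355}\right) = - \frac{46084}{52355}$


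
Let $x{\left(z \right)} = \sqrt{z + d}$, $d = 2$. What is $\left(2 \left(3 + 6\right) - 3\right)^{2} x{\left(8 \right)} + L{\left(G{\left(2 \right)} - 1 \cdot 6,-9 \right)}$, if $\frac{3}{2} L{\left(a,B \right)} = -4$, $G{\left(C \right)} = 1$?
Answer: $- \frac{8}{3} + 225 \sqrt{10} \approx 708.85$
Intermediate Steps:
$L{\left(a,B \right)} = - \frac{8}{3}$ ($L{\left(a,B \right)} = \frac{2}{3} \left(-4\right) = - \frac{8}{3}$)
$x{\left(z \right)} = \sqrt{2 + z}$ ($x{\left(z \right)} = \sqrt{z + 2} = \sqrt{2 + z}$)
$\left(2 \left(3 + 6\right) - 3\right)^{2} x{\left(8 \right)} + L{\left(G{\left(2 \right)} - 1 \cdot 6,-9 \right)} = \left(2 \left(3 + 6\right) - 3\right)^{2} \sqrt{2 + 8} - \frac{8}{3} = \left(2 \cdot 9 - 3\right)^{2} \sqrt{10} - \frac{8}{3} = \left(18 - 3\right)^{2} \sqrt{10} - \frac{8}{3} = 15^{2} \sqrt{10} - \frac{8}{3} = 225 \sqrt{10} - \frac{8}{3} = - \frac{8}{3} + 225 \sqrt{10}$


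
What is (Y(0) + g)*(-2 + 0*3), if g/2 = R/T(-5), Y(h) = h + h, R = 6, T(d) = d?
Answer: 24/5 ≈ 4.8000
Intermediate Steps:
Y(h) = 2*h
g = -12/5 (g = 2*(6/(-5)) = 2*(6*(-1/5)) = 2*(-6/5) = -12/5 ≈ -2.4000)
(Y(0) + g)*(-2 + 0*3) = (2*0 - 12/5)*(-2 + 0*3) = (0 - 12/5)*(-2 + 0) = -12/5*(-2) = 24/5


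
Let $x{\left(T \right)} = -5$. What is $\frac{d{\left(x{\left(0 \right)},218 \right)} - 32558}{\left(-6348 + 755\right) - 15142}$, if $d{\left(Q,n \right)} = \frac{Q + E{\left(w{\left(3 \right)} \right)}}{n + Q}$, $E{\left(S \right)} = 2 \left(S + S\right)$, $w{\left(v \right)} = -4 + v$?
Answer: $\frac{177817}{113245} \approx 1.5702$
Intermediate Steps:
$E{\left(S \right)} = 4 S$ ($E{\left(S \right)} = 2 \cdot 2 S = 4 S$)
$d{\left(Q,n \right)} = \frac{-4 + Q}{Q + n}$ ($d{\left(Q,n \right)} = \frac{Q + 4 \left(-4 + 3\right)}{n + Q} = \frac{Q + 4 \left(-1\right)}{Q + n} = \frac{Q - 4}{Q + n} = \frac{-4 + Q}{Q + n}$)
$\frac{d{\left(x{\left(0 \right)},218 \right)} - 32558}{\left(-6348 + 755\right) - 15142} = \frac{\frac{-4 - 5}{-5 + 218} - 32558}{\left(-6348 + 755\right) - 15142} = \frac{\frac{1}{213} \left(-9\right) - 32558}{-5593 - 15142} = \frac{\frac{1}{213} \left(-9\right) - 32558}{-20735} = \left(- \frac{3}{71} - 32558\right) \left(- \frac{1}{20735}\right) = \left(- \frac{2311621}{71}\right) \left(- \frac{1}{20735}\right) = \frac{177817}{113245}$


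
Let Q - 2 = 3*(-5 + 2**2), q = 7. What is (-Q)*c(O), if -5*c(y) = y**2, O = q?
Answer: -49/5 ≈ -9.8000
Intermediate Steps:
Q = -1 (Q = 2 + 3*(-5 + 2**2) = 2 + 3*(-5 + 4) = 2 + 3*(-1) = 2 - 3 = -1)
O = 7
c(y) = -y**2/5
(-Q)*c(O) = (-1*(-1))*(-1/5*7**2) = 1*(-1/5*49) = 1*(-49/5) = -49/5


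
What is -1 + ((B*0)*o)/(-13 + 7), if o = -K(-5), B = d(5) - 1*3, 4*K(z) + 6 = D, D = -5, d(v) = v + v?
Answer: -1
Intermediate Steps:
d(v) = 2*v
K(z) = -11/4 (K(z) = -3/2 + (¼)*(-5) = -3/2 - 5/4 = -11/4)
B = 7 (B = 2*5 - 1*3 = 10 - 3 = 7)
o = 11/4 (o = -1*(-11/4) = 11/4 ≈ 2.7500)
-1 + ((B*0)*o)/(-13 + 7) = -1 + ((7*0)*(11/4))/(-13 + 7) = -1 + (0*(11/4))/(-6) = -1 + 0*(-⅙) = -1 + 0 = -1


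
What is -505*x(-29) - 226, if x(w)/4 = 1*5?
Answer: -10326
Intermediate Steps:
x(w) = 20 (x(w) = 4*(1*5) = 4*5 = 20)
-505*x(-29) - 226 = -505*20 - 226 = -10100 - 226 = -10326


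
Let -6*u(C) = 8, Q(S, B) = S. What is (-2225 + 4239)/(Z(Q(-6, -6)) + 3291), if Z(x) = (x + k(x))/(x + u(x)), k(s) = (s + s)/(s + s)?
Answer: 44308/72417 ≈ 0.61185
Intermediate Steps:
k(s) = 1 (k(s) = (2*s)/((2*s)) = (2*s)*(1/(2*s)) = 1)
u(C) = -4/3 (u(C) = -⅙*8 = -4/3)
Z(x) = (1 + x)/(-4/3 + x) (Z(x) = (x + 1)/(x - 4/3) = (1 + x)/(-4/3 + x))
(-2225 + 4239)/(Z(Q(-6, -6)) + 3291) = (-2225 + 4239)/(3*(1 - 6)/(-4 + 3*(-6)) + 3291) = 2014/(3*(-5)/(-4 - 18) + 3291) = 2014/(3*(-5)/(-22) + 3291) = 2014/(3*(-1/22)*(-5) + 3291) = 2014/(15/22 + 3291) = 2014/(72417/22) = 2014*(22/72417) = 44308/72417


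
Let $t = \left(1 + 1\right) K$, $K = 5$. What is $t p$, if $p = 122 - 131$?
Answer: $-90$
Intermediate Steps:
$t = 10$ ($t = \left(1 + 1\right) 5 = 2 \cdot 5 = 10$)
$p = -9$
$t p = 10 \left(-9\right) = -90$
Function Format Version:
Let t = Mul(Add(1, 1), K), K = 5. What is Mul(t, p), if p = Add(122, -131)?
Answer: -90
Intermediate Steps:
t = 10 (t = Mul(Add(1, 1), 5) = Mul(2, 5) = 10)
p = -9
Mul(t, p) = Mul(10, -9) = -90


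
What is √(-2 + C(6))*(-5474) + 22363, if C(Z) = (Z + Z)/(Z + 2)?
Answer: 22363 - 2737*I*√2 ≈ 22363.0 - 3870.7*I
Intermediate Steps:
C(Z) = 2*Z/(2 + Z) (C(Z) = (2*Z)/(2 + Z) = 2*Z/(2 + Z))
√(-2 + C(6))*(-5474) + 22363 = √(-2 + 2*6/(2 + 6))*(-5474) + 22363 = √(-2 + 2*6/8)*(-5474) + 22363 = √(-2 + 2*6*(⅛))*(-5474) + 22363 = √(-2 + 3/2)*(-5474) + 22363 = √(-½)*(-5474) + 22363 = (I*√2/2)*(-5474) + 22363 = -2737*I*√2 + 22363 = 22363 - 2737*I*√2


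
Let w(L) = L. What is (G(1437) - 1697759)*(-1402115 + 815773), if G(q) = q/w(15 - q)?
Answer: 235925916024895/237 ≈ 9.9547e+11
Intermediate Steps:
G(q) = q/(15 - q)
(G(1437) - 1697759)*(-1402115 + 815773) = (-1*1437/(-15 + 1437) - 1697759)*(-1402115 + 815773) = (-1*1437/1422 - 1697759)*(-586342) = (-1*1437*1/1422 - 1697759)*(-586342) = (-479/474 - 1697759)*(-586342) = -804738245/474*(-586342) = 235925916024895/237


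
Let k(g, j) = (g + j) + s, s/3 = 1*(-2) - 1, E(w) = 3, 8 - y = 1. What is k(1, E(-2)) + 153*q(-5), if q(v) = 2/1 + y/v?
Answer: 434/5 ≈ 86.800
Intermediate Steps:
y = 7 (y = 8 - 1*1 = 8 - 1 = 7)
q(v) = 2 + 7/v (q(v) = 2/1 + 7/v = 2*1 + 7/v = 2 + 7/v)
s = -9 (s = 3*(1*(-2) - 1) = 3*(-2 - 1) = 3*(-3) = -9)
k(g, j) = -9 + g + j (k(g, j) = (g + j) - 9 = -9 + g + j)
k(1, E(-2)) + 153*q(-5) = (-9 + 1 + 3) + 153*(2 + 7/(-5)) = -5 + 153*(2 + 7*(-⅕)) = -5 + 153*(2 - 7/5) = -5 + 153*(⅗) = -5 + 459/5 = 434/5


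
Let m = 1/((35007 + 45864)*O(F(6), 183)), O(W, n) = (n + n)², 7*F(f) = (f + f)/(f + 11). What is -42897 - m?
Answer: -464709879033373/10833155676 ≈ -42897.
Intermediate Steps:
F(f) = 2*f/(7*(11 + f)) (F(f) = ((f + f)/(f + 11))/7 = ((2*f)/(11 + f))/7 = (2*f/(11 + f))/7 = 2*f/(7*(11 + f)))
O(W, n) = 4*n² (O(W, n) = (2*n)² = 4*n²)
m = 1/10833155676 (m = 1/((35007 + 45864)*((4*183²))) = 1/(80871*((4*33489))) = (1/80871)/133956 = (1/80871)*(1/133956) = 1/10833155676 ≈ 9.2309e-11)
-42897 - m = -42897 - 1*1/10833155676 = -42897 - 1/10833155676 = -464709879033373/10833155676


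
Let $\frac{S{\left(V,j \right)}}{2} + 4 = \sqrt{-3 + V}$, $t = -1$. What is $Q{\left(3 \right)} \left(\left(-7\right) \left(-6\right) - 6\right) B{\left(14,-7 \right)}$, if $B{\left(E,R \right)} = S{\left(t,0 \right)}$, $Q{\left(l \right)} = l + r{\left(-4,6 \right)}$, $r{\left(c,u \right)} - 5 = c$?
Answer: $-1152 + 576 i \approx -1152.0 + 576.0 i$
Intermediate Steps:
$r{\left(c,u \right)} = 5 + c$
$Q{\left(l \right)} = 1 + l$ ($Q{\left(l \right)} = l + \left(5 - 4\right) = l + 1 = 1 + l$)
$S{\left(V,j \right)} = -8 + 2 \sqrt{-3 + V}$
$B{\left(E,R \right)} = -8 + 4 i$ ($B{\left(E,R \right)} = -8 + 2 \sqrt{-3 - 1} = -8 + 2 \sqrt{-4} = -8 + 2 \cdot 2 i = -8 + 4 i$)
$Q{\left(3 \right)} \left(\left(-7\right) \left(-6\right) - 6\right) B{\left(14,-7 \right)} = \left(1 + 3\right) \left(\left(-7\right) \left(-6\right) - 6\right) \left(-8 + 4 i\right) = 4 \left(42 - 6\right) \left(-8 + 4 i\right) = 4 \cdot 36 \left(-8 + 4 i\right) = 144 \left(-8 + 4 i\right) = -1152 + 576 i$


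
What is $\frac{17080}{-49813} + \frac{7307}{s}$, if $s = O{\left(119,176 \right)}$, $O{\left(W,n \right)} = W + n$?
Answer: $\frac{358944991}{14694835} \approx 24.427$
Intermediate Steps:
$s = 295$ ($s = 119 + 176 = 295$)
$\frac{17080}{-49813} + \frac{7307}{s} = \frac{17080}{-49813} + \frac{7307}{295} = 17080 \left(- \frac{1}{49813}\right) + 7307 \cdot \frac{1}{295} = - \frac{17080}{49813} + \frac{7307}{295} = \frac{358944991}{14694835}$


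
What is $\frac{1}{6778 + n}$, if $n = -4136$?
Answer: $\frac{1}{2642} \approx 0.0003785$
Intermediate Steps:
$\frac{1}{6778 + n} = \frac{1}{6778 - 4136} = \frac{1}{2642}$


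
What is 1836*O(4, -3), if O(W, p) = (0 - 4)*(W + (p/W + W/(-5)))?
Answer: -89964/5 ≈ -17993.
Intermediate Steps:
O(W, p) = -16*W/5 - 4*p/W (O(W, p) = -4*(W + (p/W + W*(-⅕))) = -4*(W + (p/W - W/5)) = -4*(W + (-W/5 + p/W)) = -4*(4*W/5 + p/W) = -16*W/5 - 4*p/W)
1836*O(4, -3) = 1836*(-16/5*4 - 4*(-3)/4) = 1836*(-64/5 - 4*(-3)*¼) = 1836*(-64/5 + 3) = 1836*(-49/5) = -89964/5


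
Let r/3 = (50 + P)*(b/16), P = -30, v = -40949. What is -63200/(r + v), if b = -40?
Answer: 63200/41099 ≈ 1.5378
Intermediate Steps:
r = -150 (r = 3*((50 - 30)*(-40/16)) = 3*(20*(-40*1/16)) = 3*(20*(-5/2)) = 3*(-50) = -150)
-63200/(r + v) = -63200/(-150 - 40949) = -63200/(-41099) = -63200*(-1/41099) = 63200/41099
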